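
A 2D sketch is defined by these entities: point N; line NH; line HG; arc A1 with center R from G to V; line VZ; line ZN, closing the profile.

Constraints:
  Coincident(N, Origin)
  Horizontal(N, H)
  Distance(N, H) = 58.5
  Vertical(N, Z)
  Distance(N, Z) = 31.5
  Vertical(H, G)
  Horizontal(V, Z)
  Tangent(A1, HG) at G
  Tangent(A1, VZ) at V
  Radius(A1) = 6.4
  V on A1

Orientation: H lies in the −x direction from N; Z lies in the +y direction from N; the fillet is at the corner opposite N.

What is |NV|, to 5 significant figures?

60.882

N is at the origin; N and H share the same y with |NH| = 58.5 and H on the −x side, so H = (-58.500, 0.0000). N and Z share the same x with |NZ| = 31.5 and Z on the +y side, so Z = (0.0000, 31.500). The virtual corner opposite N is at (-58.500, 31.500). Since A1 is tangent to HG there, RG ⟂ HG and since A1 is tangent to VZ there, RV ⟂ VZ, with radius 6.4, so the center R sits 6.4 in from both sides at R = (-52.100, 25.100). That places the tangent points at G = (-58.500, 25.100) on HG and V = (-52.100, 31.500) on VZ. Then |NV| = |V − N| = 60.882.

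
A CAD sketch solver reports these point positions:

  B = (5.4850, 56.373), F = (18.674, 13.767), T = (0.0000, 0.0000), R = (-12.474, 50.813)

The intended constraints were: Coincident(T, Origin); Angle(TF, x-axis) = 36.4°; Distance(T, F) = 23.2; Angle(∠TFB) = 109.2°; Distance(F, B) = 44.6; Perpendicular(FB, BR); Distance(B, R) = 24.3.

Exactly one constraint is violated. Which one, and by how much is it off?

Distance(B, R) = 24.3 — off by 5.50.

T = (0.00, 0.00) ✓; TF at 36.40° ✓; |TF| = 23.20 ✓; ∠TFB = 109.2° ✓; |FB| = 44.60 ✓; ∠(FB, BR) = 90.00° ✓; |BR| = 18.80 ✗.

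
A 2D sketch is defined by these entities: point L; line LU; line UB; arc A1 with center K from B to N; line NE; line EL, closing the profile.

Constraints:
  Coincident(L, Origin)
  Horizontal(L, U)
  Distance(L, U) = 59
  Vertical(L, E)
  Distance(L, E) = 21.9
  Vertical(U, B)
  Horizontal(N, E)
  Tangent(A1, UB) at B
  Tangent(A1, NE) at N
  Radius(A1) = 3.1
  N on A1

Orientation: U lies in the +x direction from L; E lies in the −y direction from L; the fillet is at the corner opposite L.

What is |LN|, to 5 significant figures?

60.037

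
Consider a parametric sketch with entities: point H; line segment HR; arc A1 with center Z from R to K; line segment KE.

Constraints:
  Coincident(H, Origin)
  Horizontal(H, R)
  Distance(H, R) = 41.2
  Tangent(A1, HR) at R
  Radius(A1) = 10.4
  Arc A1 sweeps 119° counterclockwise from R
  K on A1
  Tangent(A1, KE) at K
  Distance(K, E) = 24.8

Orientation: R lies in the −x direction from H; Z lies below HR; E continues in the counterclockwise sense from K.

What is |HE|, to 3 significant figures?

53.3

On A1, R sits at bearing 90° from Z; a 119° counterclockwise sweep puts K at bearing 209°, so K = Z + 10.4·(cos 209°, sin 209°) = (-50.3, -15.4). A1 meets KE tangentially, so ZK is at right angles to KE, so KE runs along (−sin 209°, cos 209°); with |KE| = 24.8, E = (-38.3, -37.1). Then |HE| = |E − H| = 53.3.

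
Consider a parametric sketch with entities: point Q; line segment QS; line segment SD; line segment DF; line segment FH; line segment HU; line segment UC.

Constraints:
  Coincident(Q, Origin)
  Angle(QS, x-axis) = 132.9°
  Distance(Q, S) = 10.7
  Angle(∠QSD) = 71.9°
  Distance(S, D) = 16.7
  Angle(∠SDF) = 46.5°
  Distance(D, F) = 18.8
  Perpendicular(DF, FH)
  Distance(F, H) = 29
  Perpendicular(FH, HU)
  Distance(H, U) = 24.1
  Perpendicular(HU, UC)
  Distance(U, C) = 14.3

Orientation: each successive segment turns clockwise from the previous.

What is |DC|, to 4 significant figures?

15.63

Q is at the origin; QS runs at 132.9° with length 10.7, so S = (-7.284, 7.838). ∠QSD = 71.9° gives SD at 24.80° from the x-axis; with |SD| = 16.7, D = (7.876, 14.84). ∠SDF = 46.5° gives DF at -108.7° from the x-axis; with |DF| = 18.8, F = (1.849, -2.964). DF is perpendicular to FH, so FH runs at 161.3°; with |FH| = 29.0, H = (-25.62, 6.333). FH is perpendicular to HU, so HU runs at 71.30°; with |HU| = 24.1, U = (-17.89, 29.16). HU is perpendicular to UC, so UC runs at -18.70°; with |UC| = 14.3, C = (-4.349, 24.58). Then |DC| = |C − D| = 15.63.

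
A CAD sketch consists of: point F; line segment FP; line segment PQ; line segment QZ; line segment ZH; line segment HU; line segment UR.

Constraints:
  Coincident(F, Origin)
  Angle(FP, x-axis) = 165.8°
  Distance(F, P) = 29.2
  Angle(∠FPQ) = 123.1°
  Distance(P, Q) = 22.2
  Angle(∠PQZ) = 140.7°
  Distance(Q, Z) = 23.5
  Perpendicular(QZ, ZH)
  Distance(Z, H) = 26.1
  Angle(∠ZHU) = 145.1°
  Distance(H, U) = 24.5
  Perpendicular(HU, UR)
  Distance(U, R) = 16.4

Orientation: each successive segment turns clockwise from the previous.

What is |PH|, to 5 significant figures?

42.423

F is at the origin; FP runs at 165.8° with length 29.2, so P = (-28.308, 7.1630). ∠FPQ = 123.1° gives PQ at 108.90° from the x-axis; with |PQ| = 22.2, Q = (-35.499, 28.166). ∠PQZ = 140.7° gives QZ at 69.600° from the x-axis; with |QZ| = 23.5, Z = (-27.307, 50.192). QZ ⟂ ZH, so ZH runs at -20.400°; with |ZH| = 26.1, H = (-2.8443, 41.094). Then |PH| = |H − P| = 42.423.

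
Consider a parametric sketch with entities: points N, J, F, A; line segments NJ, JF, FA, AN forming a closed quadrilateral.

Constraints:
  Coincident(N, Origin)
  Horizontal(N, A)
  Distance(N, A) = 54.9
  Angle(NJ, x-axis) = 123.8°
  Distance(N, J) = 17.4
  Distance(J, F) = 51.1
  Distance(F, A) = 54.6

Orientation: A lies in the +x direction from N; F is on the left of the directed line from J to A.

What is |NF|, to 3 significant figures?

56.0

Checks: |JF| = 51.10 ✓; |FA| = 54.60 ✓.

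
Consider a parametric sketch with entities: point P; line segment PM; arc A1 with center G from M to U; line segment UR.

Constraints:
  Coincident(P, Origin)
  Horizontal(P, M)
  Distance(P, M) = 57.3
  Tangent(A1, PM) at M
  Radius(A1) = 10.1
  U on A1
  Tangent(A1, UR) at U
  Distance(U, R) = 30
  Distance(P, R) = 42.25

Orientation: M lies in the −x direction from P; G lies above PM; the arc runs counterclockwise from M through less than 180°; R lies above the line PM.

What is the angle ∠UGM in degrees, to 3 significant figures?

53.7°

P is at the origin; PM is horizontal with |PM| = 57.3 and M on the −x side, so M = (-57.3, 0.00). A1 meets PM tangentially, so GM is at right angles to PM, so G = M + (0, 10.1) = (-57.3, 10.1). Since GU ⟂ UR (tangency), |GR| = √(10.1² + 30.0²) = 31.7 regardless of where U sits on A1. So R lies on both circle(P, 42.25) and circle(G, 31.7); the above-PM intersection is R = (-31.4, 28.3). U is the foot of the tangent from R: U = (-49.2, 4.12).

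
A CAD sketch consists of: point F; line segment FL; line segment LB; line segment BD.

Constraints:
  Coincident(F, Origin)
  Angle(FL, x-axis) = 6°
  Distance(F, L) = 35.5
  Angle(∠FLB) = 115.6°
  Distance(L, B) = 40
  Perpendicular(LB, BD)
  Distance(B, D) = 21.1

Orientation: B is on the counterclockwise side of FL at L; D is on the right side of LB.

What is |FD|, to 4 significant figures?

76.70

F is at the origin; FL runs at 6.0° with length 35.5, so L = 35.5·(cos 6.0°, sin 6.0°) = (35.31, 3.711). ∠FLB = 115.6°, so LB runs at 6.0° + (180° − 115.6°) = 70.40° from the x-axis; with |LB| = 40.0, B = L + 40.0·(cos 70.40°, sin 70.40°) = (48.72, 41.39). LB ⟂ BD; with |BD| = 21.1 on the right of LB, D = B + 21.1·(0.9421, -0.3355) = (68.60, 34.32). Then |FD| = |D − F| = 76.70.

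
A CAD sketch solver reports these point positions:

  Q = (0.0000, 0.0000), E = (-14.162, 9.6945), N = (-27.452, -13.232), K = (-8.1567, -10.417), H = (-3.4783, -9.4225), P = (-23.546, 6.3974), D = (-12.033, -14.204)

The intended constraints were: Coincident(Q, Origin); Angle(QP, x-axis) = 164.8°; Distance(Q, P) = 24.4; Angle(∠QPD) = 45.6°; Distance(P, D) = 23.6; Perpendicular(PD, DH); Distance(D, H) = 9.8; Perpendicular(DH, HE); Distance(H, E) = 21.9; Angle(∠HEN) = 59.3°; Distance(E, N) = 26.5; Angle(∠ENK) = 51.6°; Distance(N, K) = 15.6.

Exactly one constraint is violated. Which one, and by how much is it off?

Distance(N, K) = 15.6 — off by 3.90.

Q = (0.00, 0.00) ✓; QP at 164.8° ✓; |QP| = 24.40 ✓; ∠QPD = 45.60° ✓; |PD| = 23.60 ✓; ∠(PD, DH) = 90.00° ✓; |DH| = 9.800 ✓; ∠(DH, HE) = 90.00° ✓; |HE| = 21.90 ✓; ∠HEN = 59.30° ✓; |EN| = 26.50 ✓; ∠ENK = 51.60° ✓; |NK| = 19.50 ✗.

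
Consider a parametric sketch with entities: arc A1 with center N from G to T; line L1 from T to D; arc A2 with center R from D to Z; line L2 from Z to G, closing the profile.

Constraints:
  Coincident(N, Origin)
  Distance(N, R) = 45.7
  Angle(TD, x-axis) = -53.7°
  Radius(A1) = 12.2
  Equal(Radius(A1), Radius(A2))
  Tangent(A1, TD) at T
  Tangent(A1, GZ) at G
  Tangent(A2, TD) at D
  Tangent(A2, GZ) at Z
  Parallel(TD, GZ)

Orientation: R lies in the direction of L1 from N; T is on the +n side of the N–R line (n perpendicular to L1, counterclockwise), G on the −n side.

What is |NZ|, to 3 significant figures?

47.3

The slot axis is L1's direction at -53.7°, so u = (cos -53.7°, sin -53.7°) = (0.592, -0.806) and n = (−sin -53.7°, cos -53.7°) = (0.806, 0.592). N is at the origin and R lies 45.7 along u from N, so R = 45.7·u = (27.1, -36.8). Tangency of A1 to both parallel lines with radius 12.2 puts T and G at N ± 12.2·n: T = (9.83, 7.22), G = (-9.83, -7.22). Equal radii place D and Z the same way about R: D = R + 12.2·n = (36.9, -29.6), Z = R − 12.2·n = (17.2, -44.1). Then |NZ| = |Z − N| = 47.3.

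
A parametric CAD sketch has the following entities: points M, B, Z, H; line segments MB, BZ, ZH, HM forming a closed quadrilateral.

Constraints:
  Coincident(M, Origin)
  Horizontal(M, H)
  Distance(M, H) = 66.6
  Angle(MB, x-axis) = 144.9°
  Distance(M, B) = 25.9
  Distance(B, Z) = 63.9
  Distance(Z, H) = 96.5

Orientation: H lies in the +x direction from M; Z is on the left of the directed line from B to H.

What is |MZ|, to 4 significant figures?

73.67

M is at the origin; M and H share the same y with |MH| = 66.6 and H in +x, so H = (66.6, 0). MB runs at 144.9° with |MB| = 25.9, so B = (-21.19, 14.89). Z is determined by |BZ| = 63.9 and |ZH| = 96.5 together: it lies at the intersection of circle(B, 63.9) and circle(H, 96.5). With |BH| = 89.04, the foot of the radical line on BH is 15.16 from B and the perpendicular offset is √(63.9² − 15.16²) = 62.08. Taking the left-of-BH solution: Z = (4.139, 73.56).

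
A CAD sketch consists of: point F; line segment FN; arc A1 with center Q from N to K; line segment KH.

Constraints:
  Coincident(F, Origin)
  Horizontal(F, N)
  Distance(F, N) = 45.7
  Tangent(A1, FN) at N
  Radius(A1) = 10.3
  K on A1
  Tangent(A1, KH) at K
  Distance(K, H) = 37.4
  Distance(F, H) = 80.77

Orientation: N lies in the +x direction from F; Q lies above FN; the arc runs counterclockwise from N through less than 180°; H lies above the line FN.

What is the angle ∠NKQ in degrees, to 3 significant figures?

56.4°

Checks: F.y = 0.00, N.y = 0.00 ✓; |QK| = 10.30 ✓; ∠(QK, KH) = 90.00° ✓; |KH| = 37.40 ✓; |FH| = 80.77 ✓.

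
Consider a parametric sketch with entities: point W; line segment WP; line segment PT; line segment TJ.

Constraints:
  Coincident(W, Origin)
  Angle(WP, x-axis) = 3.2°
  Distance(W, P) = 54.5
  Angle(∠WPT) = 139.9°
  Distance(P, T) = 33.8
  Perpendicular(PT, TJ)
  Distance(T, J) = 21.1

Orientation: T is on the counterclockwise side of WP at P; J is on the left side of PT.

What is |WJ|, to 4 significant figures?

76.78

W is at the origin; WP runs at 3.2° with length 54.5, so P = 54.5·(cos 3.2°, sin 3.2°) = (54.42, 3.042). ∠WPT = 139.9°, so PT runs at 3.2° + (180° − 139.9°) = 43.30° from the x-axis; with |PT| = 33.8, T = P + 33.8·(cos 43.30°, sin 43.30°) = (79.01, 26.22). The perpendicularity gives TJ at right angles to PT; with |TJ| = 21.1 on the left of PT, J = T + 21.1·(-0.6858, 0.7278) = (64.54, 41.58). Then |WJ| = |J − W| = 76.78.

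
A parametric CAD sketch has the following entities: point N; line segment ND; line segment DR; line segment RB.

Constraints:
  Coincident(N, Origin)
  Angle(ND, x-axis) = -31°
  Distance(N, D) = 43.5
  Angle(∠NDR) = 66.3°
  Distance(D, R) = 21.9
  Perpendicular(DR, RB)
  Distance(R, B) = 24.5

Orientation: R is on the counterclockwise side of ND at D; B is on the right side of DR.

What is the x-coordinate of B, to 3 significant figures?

64.4

∠NDR = 66.3°, so DR runs at -31.0° + (180° − 66.3°) = 82.7° from the x-axis; with |DR| = 21.9, R = D + 21.9·(cos 82.7°, sin 82.7°) = (40.1, -0.682). DR ⟂ RB; with |RB| = 24.5 on the right of DR, B = R + 24.5·(0.992, -0.127) = (64.4, -3.79). So B.x = 64.4.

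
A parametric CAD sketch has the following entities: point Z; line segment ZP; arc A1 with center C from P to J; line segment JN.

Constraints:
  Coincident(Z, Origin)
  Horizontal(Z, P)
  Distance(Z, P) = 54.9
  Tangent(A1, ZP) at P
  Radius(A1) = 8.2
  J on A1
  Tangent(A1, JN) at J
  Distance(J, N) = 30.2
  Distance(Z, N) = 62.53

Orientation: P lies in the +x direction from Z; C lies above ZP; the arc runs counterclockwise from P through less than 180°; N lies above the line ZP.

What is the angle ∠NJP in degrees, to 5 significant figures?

121.92°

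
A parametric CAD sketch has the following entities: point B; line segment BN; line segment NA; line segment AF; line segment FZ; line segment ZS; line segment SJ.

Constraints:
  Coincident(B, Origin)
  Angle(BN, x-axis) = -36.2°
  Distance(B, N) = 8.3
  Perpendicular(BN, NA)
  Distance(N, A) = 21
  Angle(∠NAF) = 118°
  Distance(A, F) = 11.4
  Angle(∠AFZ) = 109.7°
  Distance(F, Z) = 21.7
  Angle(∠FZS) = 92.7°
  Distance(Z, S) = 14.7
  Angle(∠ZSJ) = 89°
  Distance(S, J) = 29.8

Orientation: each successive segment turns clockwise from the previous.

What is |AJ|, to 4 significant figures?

5.999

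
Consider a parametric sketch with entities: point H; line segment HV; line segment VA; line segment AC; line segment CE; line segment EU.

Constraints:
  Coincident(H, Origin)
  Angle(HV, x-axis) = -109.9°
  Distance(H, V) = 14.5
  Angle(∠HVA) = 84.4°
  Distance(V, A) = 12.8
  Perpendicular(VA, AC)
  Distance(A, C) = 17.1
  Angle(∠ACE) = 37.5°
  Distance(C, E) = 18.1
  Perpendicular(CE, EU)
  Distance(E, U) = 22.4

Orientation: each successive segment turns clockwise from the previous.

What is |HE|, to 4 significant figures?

11.70

H is at the origin; HV runs at -109.9° with length 14.5, so V = (-4.936, -13.63). ∠HVA = 84.4° gives VA at 154.5° from the x-axis; with |VA| = 12.8, A = (-16.49, -8.124). VA ⟂ AC, so AC runs at 64.50°; with |AC| = 17.1, C = (-9.127, 7.311). ∠ACE = 37.5° gives CE at -78.00° from the x-axis; with |CE| = 18.1, E = (-5.364, -10.39). Then |HE| = |E − H| = 11.70.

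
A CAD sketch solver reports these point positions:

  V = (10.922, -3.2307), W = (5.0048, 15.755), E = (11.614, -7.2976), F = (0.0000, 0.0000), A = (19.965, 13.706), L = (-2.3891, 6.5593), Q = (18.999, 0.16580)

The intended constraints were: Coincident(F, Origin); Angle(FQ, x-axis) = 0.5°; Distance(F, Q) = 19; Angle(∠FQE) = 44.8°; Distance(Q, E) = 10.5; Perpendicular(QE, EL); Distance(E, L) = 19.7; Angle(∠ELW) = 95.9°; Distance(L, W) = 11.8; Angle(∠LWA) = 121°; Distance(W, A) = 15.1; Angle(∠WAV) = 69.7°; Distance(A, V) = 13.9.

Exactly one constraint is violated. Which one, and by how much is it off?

Distance(A, V) = 13.9 — off by 5.30.

F = (0.00, 0.00) ✓; FQ at 0.5000° ✓; |FQ| = 19.00 ✓; ∠FQE = 44.80° ✓; |QE| = 10.50 ✓; ∠(QE, EL) = 90.00° ✓; |EL| = 19.70 ✓; ∠ELW = 95.90° ✓; |LW| = 11.80 ✓; ∠LWA = 121.0° ✓; |WA| = 15.10 ✓; ∠WAV = 69.70° ✓; |AV| = 19.20 ✗.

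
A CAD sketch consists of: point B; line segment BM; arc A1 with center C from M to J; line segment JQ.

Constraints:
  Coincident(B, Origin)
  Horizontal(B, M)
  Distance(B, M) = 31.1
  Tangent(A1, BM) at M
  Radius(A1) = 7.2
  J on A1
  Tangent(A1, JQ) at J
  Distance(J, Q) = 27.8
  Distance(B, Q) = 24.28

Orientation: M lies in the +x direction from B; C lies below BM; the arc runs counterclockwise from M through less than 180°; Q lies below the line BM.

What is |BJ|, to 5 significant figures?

25.835

Checks: |CJ| = 7.200 ✓; ∠(CJ, JQ) = 90.00° ✓; |JQ| = 27.80 ✓; |BQ| = 24.28 ✓.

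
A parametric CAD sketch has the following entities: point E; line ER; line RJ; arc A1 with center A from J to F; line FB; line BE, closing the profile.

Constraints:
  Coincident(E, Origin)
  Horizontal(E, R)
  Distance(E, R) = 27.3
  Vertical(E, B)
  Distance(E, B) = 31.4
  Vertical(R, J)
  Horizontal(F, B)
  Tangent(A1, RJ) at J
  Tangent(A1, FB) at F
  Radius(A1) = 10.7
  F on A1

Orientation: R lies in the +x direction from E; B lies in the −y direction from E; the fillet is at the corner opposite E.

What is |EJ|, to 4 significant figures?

34.26

E is at the origin; E and R share the same y with |ER| = 27.3 and R on the +x side, so R = (27.30, 0.000). EB is vertical with |EB| = 31.4 and B on the −y side, so B = (0.000, -31.40). The virtual corner opposite E is at (27.30, -31.40). Tangency of A1 to RJ means the radius AJ is perpendicular to RJ and since A1 is tangent to FB there, AF ⟂ FB, with radius 10.7, so the center A sits 10.7 in from both sides at A = (16.60, -20.70). That places the tangent points at J = (27.30, -20.70) on RJ and F = (16.60, -31.40) on FB. Then |EJ| = |J − E| = 34.26.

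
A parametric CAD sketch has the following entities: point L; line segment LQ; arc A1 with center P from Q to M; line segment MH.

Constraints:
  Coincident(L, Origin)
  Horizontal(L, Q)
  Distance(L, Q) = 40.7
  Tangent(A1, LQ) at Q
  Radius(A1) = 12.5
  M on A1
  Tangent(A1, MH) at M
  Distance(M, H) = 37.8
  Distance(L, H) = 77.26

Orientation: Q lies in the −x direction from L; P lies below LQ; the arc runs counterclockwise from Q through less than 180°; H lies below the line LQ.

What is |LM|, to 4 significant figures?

53.68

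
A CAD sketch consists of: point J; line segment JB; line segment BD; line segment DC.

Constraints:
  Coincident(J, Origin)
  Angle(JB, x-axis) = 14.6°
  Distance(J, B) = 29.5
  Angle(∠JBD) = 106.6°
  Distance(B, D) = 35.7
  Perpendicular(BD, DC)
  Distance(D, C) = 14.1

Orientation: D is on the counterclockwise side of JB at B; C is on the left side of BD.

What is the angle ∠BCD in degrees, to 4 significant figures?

68.45°

∠JBD = 106.6°, so BD runs at 14.6° + (180° − 106.6°) = 88.00° from the x-axis; with |BD| = 35.7, D = B + 35.7·(cos 88.00°, sin 88.00°) = (29.79, 43.11). BD ⟂ DC; with |DC| = 14.1 on the left of BD, C = D + 14.1·(-0.9994, 0.03490) = (15.70, 43.61). Then cos ∠BCD = CB·CD / (|CB||CD|), giving 68.45°.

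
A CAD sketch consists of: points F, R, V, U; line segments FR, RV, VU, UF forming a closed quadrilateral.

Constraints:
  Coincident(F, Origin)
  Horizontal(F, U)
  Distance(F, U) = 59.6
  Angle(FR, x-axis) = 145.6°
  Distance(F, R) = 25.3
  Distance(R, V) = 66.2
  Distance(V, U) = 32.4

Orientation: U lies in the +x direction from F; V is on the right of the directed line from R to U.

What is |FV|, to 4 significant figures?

40.93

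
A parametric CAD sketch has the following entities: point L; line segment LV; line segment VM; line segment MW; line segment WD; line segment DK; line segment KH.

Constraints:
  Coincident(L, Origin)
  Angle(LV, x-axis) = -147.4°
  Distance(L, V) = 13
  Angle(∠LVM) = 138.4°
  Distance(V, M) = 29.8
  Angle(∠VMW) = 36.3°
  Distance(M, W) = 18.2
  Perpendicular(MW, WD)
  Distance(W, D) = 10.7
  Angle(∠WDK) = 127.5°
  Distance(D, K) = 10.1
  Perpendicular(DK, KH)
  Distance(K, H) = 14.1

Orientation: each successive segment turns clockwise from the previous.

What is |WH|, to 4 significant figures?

17.54

L is at the origin; LV runs at -147.4° with length 13.0, so V = (-10.95, -7.004). ∠LVM = 138.4° gives VM at 171.0° from the x-axis; with |VM| = 29.8, M = (-40.38, -2.342). ∠VMW = 36.3° gives MW at 27.30° from the x-axis; with |MW| = 18.2, W = (-24.21, 6.005). MW is perpendicular to WD, so WD runs at -62.70°; with |WD| = 10.7, D = (-19.30, -3.503). ∠WDK = 127.5° gives DK at -115.2° from the x-axis; with |DK| = 10.1, K = (-23.60, -12.64). DK ⟂ KH, so KH runs at 154.8°; with |KH| = 14.1, H = (-36.36, -6.638). Then |WH| = |H − W| = 17.54.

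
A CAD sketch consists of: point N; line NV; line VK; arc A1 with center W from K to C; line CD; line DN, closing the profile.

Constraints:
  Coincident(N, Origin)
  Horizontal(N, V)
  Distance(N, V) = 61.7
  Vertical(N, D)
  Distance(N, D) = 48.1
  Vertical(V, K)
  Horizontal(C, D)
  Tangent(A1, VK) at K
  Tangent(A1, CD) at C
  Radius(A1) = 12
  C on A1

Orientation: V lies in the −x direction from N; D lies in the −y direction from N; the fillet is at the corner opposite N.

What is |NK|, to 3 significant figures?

71.5

N is at the origin; NV is horizontal with |NV| = 61.7 and V on the −x side, so V = (-61.7, 0.00). N and D share the same x with |ND| = 48.1 and D on the −y side, so D = (0.00, -48.1). The virtual corner opposite N is at (-61.7, -48.1). A1 meets VK tangentially, so WK is at right angles to VK and the tangent condition forces WC to be normal to CD, with radius 12.0, so the center W sits 12.0 in from both sides at W = (-49.7, -36.1). That places the tangent points at K = (-61.7, -36.1) on VK and C = (-49.7, -48.1) on CD. Then |NK| = |K − N| = 71.5.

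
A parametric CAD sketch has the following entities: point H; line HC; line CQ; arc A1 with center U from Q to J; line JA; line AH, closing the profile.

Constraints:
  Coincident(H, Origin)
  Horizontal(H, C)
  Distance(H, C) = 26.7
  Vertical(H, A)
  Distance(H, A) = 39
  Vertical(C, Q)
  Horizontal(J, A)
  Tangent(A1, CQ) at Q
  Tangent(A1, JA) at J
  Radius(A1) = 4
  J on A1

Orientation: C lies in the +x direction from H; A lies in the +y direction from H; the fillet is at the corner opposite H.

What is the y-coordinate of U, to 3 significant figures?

35.0

H and A share the same x with |HA| = 39.0 and A on the +y side, so A = (0.00, 39.0). The virtual corner opposite H is at (26.7, 39.0). A1 meets CQ tangentially, so UQ is at right angles to CQ and tangency of A1 to JA means the radius UJ is perpendicular to JA, with radius 4.0, so the center U sits 4.0 in from both sides at U = (22.7, 35.0). So U.y = 35.0.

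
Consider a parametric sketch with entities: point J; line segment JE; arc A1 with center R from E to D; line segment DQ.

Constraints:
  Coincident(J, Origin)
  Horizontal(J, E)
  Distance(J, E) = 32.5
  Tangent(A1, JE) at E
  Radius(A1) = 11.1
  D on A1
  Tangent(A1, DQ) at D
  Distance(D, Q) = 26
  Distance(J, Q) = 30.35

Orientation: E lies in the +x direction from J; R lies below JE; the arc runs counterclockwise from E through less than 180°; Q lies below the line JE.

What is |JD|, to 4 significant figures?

23.49

Checks: |JE| = 32.50 ✓; |RD| = 11.10 ✓; ∠(RD, DQ) = 90.00° ✓; |DQ| = 26.00 ✓; |JQ| = 30.35 ✓.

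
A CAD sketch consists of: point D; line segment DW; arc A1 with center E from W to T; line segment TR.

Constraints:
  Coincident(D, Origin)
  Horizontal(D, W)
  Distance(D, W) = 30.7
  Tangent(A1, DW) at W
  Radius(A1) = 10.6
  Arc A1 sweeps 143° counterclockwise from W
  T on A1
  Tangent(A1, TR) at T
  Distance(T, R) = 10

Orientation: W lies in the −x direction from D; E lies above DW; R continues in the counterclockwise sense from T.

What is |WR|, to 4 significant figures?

25.14

On A1, W sits at bearing -90° from E; a 143° counterclockwise sweep puts T at bearing 53°, so T = E + 10.6·(cos 53°, sin 53°) = (-24.32, 19.07). The tangent condition forces ET to be normal to TR, so TR runs along (−sin 53°, cos 53°); with |TR| = 10.0, R = (-32.31, 25.08). Then |WR| = |R − W| = 25.14.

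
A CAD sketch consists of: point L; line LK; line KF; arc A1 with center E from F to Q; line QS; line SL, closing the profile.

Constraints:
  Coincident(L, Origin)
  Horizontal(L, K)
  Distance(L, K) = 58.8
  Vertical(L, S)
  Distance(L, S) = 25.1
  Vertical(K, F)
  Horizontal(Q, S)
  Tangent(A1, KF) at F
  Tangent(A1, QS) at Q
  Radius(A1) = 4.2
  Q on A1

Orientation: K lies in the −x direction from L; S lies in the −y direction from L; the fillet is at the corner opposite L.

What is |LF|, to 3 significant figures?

62.4

The virtual corner opposite L is at (-58.8, -25.1). Tangency of A1 to KF means the radius EF is perpendicular to KF and A1 meets QS tangentially, so EQ is at right angles to QS, with radius 4.2, so the center E sits 4.2 in from both sides at E = (-54.6, -20.9). That places the tangent points at F = (-58.8, -20.9) on KF and Q = (-54.6, -25.1) on QS. Then |LF| = |F − L| = 62.4.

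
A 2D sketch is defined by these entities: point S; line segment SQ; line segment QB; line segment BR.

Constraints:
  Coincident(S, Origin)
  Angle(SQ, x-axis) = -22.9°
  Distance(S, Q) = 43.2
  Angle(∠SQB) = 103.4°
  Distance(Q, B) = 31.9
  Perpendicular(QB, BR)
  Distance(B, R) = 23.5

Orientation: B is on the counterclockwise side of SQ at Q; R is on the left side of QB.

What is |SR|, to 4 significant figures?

45.82

S is at the origin; SQ runs at -22.9° with length 43.2, so Q = 43.2·(cos -22.9°, sin -22.9°) = (39.80, -16.81). ∠SQB = 103.4°, so QB runs at -22.9° + (180° − 103.4°) = 53.70° from the x-axis; with |QB| = 31.9, B = Q + 31.9·(cos 53.70°, sin 53.70°) = (58.68, 8.899). QB is perpendicular to BR; with |BR| = 23.5 on the left of QB, R = B + 23.5·(-0.8059, 0.5920) = (39.74, 22.81). Then |SR| = |R − S| = 45.82.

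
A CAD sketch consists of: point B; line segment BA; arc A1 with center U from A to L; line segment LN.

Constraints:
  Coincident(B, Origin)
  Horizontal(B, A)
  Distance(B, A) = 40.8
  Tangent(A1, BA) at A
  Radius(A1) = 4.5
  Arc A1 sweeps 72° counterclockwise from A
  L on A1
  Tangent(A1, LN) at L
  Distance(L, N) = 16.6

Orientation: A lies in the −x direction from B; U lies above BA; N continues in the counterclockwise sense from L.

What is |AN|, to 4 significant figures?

21.11

On A1, A sits at bearing -90° from U; a 72° counterclockwise sweep puts L at bearing -18°, so L = U + 4.5·(cos -18°, sin -18°) = (-36.52, 3.109). Since A1 is tangent to LN there, UL ⟂ LN, so LN runs along (−sin -18°, cos -18°); with |LN| = 16.6, N = (-31.39, 18.90). Then |AN| = |N − A| = 21.11.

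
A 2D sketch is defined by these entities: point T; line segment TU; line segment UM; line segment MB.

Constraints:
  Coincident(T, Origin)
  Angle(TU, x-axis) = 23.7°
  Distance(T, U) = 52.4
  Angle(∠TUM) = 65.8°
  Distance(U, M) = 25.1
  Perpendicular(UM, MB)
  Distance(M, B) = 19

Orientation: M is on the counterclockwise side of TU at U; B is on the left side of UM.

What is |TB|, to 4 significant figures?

29.02

∠TUM = 65.8°, so UM runs at 23.7° + (180° − 65.8°) = 137.9° from the x-axis; with |UM| = 25.1, M = U + 25.1·(cos 137.9°, sin 137.9°) = (29.36, 37.89). The perpendicularity gives MB at right angles to UM; with |MB| = 19.0 on the left of UM, B = M + 19.0·(-0.6704, -0.7420) = (16.62, 23.79). Then |TB| = |B − T| = 29.02.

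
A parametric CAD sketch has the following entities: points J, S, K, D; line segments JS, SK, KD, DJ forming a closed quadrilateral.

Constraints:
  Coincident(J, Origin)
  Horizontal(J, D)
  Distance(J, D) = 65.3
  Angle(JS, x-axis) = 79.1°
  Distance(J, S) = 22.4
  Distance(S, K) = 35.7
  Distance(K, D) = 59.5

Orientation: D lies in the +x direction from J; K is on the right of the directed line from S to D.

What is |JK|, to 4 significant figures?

15.44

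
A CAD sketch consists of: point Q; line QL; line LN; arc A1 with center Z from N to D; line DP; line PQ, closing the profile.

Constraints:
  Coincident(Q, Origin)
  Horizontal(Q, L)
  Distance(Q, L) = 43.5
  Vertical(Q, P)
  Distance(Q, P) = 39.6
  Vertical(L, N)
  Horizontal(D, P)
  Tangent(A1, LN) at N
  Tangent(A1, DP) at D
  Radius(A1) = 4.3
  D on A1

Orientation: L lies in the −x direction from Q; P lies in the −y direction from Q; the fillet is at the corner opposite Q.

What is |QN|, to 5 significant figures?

56.021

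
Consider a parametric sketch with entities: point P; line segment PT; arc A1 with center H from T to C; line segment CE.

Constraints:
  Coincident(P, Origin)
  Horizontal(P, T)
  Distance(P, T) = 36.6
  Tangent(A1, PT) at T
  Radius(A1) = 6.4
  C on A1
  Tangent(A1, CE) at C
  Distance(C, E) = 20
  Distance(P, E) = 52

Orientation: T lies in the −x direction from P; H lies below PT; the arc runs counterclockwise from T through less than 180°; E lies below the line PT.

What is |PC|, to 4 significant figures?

43.32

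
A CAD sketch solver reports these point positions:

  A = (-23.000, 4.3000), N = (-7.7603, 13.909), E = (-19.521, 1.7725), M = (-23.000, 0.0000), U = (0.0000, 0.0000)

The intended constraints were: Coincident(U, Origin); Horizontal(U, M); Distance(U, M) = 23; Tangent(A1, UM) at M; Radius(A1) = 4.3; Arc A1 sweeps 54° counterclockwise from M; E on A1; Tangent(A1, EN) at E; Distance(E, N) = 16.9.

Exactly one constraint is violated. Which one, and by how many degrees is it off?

Tangent(A1, EN) at E — off by 8.10°.

U = (0.00, 0.00) ✓; U.y = 0.00, M.y = 0.00 ✓; |UM| = 23.00 ✓; ∠(AM, MU) = 90.00° ✓; |AM| = 4.300 ✓; bearing(A→E) − bearing(A→M) = 54.00° ✓; |AE| = 4.300 ✓; ∠(AE, EN) = 98.10° ✗; |EN| = 16.90 ✓.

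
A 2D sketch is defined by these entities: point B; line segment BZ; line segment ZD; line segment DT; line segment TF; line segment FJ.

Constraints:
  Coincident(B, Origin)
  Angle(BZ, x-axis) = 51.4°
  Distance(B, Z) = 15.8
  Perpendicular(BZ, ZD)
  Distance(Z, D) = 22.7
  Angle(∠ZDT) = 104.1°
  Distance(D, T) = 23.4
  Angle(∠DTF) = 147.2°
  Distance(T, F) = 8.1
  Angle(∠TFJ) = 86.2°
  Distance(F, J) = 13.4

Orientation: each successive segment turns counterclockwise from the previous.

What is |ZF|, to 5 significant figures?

39.850

B is at the origin; BZ runs at 51.4° with length 15.8, so Z = (9.8573, 12.348). The perpendicularity gives ZD at right angles to BZ, so ZD runs at 141.40°; with |ZD| = 22.7, D = (-7.8832, 26.510). ∠ZDT = 104.1° gives DT at -142.70° from the x-axis; with |DT| = 23.4, T = (-26.497, 12.330). ∠DTF = 147.2° gives TF at -109.90° from the x-axis; with |TF| = 8.1, F = (-29.254, 4.7136). Then |ZF| = |F − Z| = 39.850.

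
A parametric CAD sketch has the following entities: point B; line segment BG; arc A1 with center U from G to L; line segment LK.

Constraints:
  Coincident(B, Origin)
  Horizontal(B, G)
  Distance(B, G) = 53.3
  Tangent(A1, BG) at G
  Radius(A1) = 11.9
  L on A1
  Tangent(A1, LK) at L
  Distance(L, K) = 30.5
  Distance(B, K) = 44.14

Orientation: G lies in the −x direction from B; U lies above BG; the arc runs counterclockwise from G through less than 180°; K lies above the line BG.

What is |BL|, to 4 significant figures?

43.21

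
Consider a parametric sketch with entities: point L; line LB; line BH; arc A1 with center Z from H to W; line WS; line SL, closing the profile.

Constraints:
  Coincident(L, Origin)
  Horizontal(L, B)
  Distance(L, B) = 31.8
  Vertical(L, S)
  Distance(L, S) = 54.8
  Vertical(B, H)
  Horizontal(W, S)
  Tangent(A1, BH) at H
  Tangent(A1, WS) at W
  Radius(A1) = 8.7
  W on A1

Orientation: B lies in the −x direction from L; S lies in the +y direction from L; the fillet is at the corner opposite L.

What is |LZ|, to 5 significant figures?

51.564

LS is vertical with |LS| = 54.8 and S on the +y side, so S = (0.0000, 54.800). The virtual corner opposite L is at (-31.800, 54.800). The tangent condition forces ZH to be normal to BH and since A1 is tangent to WS there, ZW ⟂ WS, with radius 8.7, so the center Z sits 8.7 in from both sides at Z = (-23.100, 46.100). Then |LZ| = |Z − L| = 51.564.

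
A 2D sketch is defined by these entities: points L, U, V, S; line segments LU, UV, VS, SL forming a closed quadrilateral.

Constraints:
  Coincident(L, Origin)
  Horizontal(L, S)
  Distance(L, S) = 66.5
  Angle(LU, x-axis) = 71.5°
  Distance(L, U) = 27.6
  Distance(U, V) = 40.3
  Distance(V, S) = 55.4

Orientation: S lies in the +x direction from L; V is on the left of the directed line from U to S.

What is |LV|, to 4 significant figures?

64.67

L is at the origin; L and S share the same y with |LS| = 66.5 and S in +x, so S = (66.5, 0). LU runs at 71.5° with |LU| = 27.6, so U = (8.758, 26.17). V is determined by |UV| = 40.3 and |VS| = 55.4 together: it lies at the intersection of circle(U, 40.3) and circle(S, 55.4). With |US| = 63.40, the foot of the radical line on US is 20.30 from U and the perpendicular offset is √(40.3² − 20.30²) = 34.81. Taking the left-of-US solution: V = (41.62, 49.50).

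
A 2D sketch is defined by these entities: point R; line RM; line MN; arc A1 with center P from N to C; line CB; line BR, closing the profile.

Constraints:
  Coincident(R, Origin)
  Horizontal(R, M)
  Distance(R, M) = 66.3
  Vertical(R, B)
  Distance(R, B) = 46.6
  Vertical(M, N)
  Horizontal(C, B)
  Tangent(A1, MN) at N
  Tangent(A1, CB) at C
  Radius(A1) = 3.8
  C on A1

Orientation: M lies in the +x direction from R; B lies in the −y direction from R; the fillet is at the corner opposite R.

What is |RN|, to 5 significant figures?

78.915

The virtual corner opposite R is at (66.300, -46.600). The tangent condition forces PN to be normal to MN and the tangent condition forces PC to be normal to CB, with radius 3.8, so the center P sits 3.8 in from both sides at P = (62.500, -42.800). That places the tangent points at N = (66.300, -42.800) on MN and C = (62.500, -46.600) on CB. Then |RN| = |N − R| = 78.915.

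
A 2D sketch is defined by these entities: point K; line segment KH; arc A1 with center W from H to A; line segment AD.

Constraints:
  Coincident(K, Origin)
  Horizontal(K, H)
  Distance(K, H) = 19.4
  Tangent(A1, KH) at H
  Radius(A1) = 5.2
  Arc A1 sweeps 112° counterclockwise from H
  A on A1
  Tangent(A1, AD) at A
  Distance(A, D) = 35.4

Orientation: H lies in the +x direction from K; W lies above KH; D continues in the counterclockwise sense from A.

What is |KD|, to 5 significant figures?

41.446

K is at the origin; KH is horizontal with |KH| = 19.4 and H on the +x side, so H = (19.400, 0.0000). The tangent condition forces WH to be normal to KH, so W = H + (0, 5.2) = (19.400, 5.2000). On A1, H sits at bearing -90° from W; a 112° counterclockwise sweep puts A at bearing 22°, so A = W + 5.2·(cos 22°, sin 22°) = (24.221, 7.1480). The tangent condition forces WA to be normal to AD, so AD runs along (−sin 22°, cos 22°); with |AD| = 35.4, D = (10.960, 39.970). Then |KD| = |D − K| = 41.446.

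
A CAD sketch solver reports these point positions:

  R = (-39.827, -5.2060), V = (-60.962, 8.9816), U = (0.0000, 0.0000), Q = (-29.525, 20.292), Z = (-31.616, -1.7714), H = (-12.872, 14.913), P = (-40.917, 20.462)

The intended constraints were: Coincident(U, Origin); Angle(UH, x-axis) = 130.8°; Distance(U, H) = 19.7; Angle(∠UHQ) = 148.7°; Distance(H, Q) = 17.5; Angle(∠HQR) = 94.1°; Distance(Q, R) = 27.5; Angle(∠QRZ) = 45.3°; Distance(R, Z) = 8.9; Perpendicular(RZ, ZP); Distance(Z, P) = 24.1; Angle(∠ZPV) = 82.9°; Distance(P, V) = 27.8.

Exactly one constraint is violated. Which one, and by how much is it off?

Distance(P, V) = 27.8 — off by 4.70.

U = (0.00, 0.00) ✓; UH at 130.8° ✓; |UH| = 19.70 ✓; ∠UHQ = 148.7° ✓; |HQ| = 17.50 ✓; ∠HQR = 94.10° ✓; |QR| = 27.50 ✓; ∠QRZ = 45.30° ✓; |RZ| = 8.900 ✓; ∠(RZ, ZP) = 90.00° ✓; |ZP| = 24.10 ✓; ∠ZPV = 82.90° ✓; |PV| = 23.10 ✗.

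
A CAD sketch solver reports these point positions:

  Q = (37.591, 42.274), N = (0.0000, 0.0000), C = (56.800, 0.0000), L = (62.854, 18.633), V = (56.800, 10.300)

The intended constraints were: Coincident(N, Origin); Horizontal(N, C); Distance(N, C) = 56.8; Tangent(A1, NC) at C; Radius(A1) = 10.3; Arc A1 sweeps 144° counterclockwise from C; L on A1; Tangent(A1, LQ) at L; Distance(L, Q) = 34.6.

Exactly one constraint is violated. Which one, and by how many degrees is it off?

Tangent(A1, LQ) at L — off by 7.10°.

N = (0.00, 0.00) ✓; N.y = 0.00, C.y = 0.00 ✓; |NC| = 56.80 ✓; ∠(VC, CN) = 90.00° ✓; |VC| = 10.30 ✓; bearing(V→L) − bearing(V→C) = 144.0° ✓; |VL| = 10.30 ✓; ∠(VL, LQ) = 97.10° ✗; |LQ| = 34.60 ✓.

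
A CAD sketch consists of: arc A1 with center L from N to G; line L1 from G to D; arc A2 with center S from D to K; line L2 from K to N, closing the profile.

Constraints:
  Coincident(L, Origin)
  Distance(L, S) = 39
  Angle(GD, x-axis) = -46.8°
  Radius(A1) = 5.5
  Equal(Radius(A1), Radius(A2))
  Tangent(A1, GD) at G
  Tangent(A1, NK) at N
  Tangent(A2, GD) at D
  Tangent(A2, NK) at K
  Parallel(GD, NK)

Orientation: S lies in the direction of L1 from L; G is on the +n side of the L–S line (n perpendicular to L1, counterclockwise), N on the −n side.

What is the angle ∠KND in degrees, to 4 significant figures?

15.75°

The slot axis is L1's direction at -46.8°, so u = (cos -46.8°, sin -46.8°) = (0.6845, -0.7290) and n = (−sin -46.8°, cos -46.8°) = (0.7290, 0.6845). L is at the origin and S lies 39.0 along u from L, so S = 39.0·u = (26.70, -28.43). Tangency of A1 to both parallel lines with radius 5.5 puts G and N at L ± 5.5·n: G = (4.009, 3.765), N = (-4.009, -3.765). Equal radii place D and K the same way about S: D = S + 5.5·n = (30.71, -24.66), K = S − 5.5·n = (22.69, -32.19). Then cos ∠KND = NK·ND / (|NK||ND|), giving 15.75°.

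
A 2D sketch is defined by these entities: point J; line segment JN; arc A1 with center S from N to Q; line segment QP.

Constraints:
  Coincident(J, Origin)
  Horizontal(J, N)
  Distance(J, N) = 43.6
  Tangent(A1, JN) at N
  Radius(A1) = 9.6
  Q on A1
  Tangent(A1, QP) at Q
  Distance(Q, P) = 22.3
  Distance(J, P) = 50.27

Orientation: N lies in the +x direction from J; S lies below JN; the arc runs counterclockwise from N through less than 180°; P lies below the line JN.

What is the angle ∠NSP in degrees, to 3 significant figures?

166°

J is at the origin; J and N share the same y with |JN| = 43.6 and N on the +x side, so N = (43.6, 0.00). Tangency of A1 to JN means the radius SN is perpendicular to JN, so S = N + (0, -9.6) = (43.6, -9.60). Since SQ ⟂ QP (tangency), |SP| = √(9.6² + 22.3²) = 24.3 regardless of where Q sits on A1. So P lies on both circle(J, 50.27) and circle(S, 24.3); the below-JN intersection is P = (37.8, -33.2). Q is the foot of the tangent from P: Q = (34.1, -11.2).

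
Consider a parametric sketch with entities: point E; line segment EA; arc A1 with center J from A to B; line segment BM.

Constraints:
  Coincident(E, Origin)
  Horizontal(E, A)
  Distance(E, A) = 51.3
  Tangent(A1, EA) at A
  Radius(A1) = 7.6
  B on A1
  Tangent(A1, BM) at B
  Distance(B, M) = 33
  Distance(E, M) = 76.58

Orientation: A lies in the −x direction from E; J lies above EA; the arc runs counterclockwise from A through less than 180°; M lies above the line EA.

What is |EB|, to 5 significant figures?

47.141

Checks: |JB| = 7.600 ✓; ∠(JB, BM) = 90.00° ✓; |BM| = 33.00 ✓; |EM| = 76.58 ✓.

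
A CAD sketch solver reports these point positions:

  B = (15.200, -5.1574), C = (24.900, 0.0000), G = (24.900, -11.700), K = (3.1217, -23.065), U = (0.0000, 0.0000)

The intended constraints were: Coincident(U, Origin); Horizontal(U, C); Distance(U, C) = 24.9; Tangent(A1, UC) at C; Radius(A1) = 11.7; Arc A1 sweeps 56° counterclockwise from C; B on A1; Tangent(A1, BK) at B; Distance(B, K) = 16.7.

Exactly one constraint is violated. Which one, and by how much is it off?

Distance(B, K) = 16.7 — off by 4.90.

U = (0.00, 0.00) ✓; U.y = 0.00, C.y = 0.00 ✓; |UC| = 24.90 ✓; ∠(GC, CU) = 90.00° ✓; |GC| = 11.70 ✓; bearing(G→B) − bearing(G→C) = 56.00° ✓; |GB| = 11.70 ✓; ∠(GB, BK) = 90.00° ✓; |BK| = 21.60 ✗.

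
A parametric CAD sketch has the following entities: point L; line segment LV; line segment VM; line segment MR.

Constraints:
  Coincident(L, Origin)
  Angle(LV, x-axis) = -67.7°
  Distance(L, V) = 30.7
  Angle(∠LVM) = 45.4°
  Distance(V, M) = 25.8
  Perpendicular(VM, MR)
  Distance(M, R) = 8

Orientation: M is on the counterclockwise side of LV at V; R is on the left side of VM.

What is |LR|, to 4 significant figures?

14.49

L is at the origin; LV runs at -67.7° with length 30.7, so V = 30.7·(cos -67.7°, sin -67.7°) = (11.65, -28.40). ∠LVM = 45.4°, so VM runs at -67.7° + (180° − 45.4°) = 66.90° from the x-axis; with |VM| = 25.8, M = V + 25.8·(cos 66.90°, sin 66.90°) = (21.77, -4.673). VM ⟂ MR; with |MR| = 8.0 on the left of VM, R = M + 8.0·(-0.9198, 0.3923) = (14.41, -1.534). Then |LR| = |R − L| = 14.49.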